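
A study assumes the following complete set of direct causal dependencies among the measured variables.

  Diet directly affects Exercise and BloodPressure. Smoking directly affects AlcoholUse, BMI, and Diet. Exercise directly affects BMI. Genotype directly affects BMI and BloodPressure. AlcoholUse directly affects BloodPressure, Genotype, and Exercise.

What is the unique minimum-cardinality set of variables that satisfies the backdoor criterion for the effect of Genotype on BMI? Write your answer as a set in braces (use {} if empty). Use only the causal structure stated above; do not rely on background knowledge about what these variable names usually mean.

Variables eligible for adjustment (non-descendants of Genotype, excluding Genotype and BMI): {AlcoholUse, Diet, Exercise, Smoking}.
Backdoor paths from Genotype to BMI:
  P1: Genotype <- AlcoholUse <- Smoking -> Diet -> Exercise -> BMI
  P2: Genotype <- AlcoholUse <- Smoking -> BMI
  P3: Genotype <- AlcoholUse -> Exercise <- Diet <- Smoking -> BMI
  P4: Genotype <- AlcoholUse -> Exercise -> BMI
  P5: Genotype <- AlcoholUse -> BloodPressure <- Diet <- Smoking -> BMI
  P6: Genotype <- AlcoholUse -> BloodPressure <- Diet -> Exercise -> BMI
The empty set is not sufficient: P1 (Genotype <- AlcoholUse <- Smoking -> Diet -> Exercise -> BMI) has no collider blocking it and no conditioned non-collider, so it is open.
Try {AlcoholUse}:
  P1: blocked at chain node AlcoholUse ∈ conditioning set.
  P2: blocked at chain node AlcoholUse ∈ conditioning set.
  P3: blocked at fork node AlcoholUse ∈ conditioning set.
  P4: blocked at fork node AlcoholUse ∈ conditioning set.
  P5: blocked at fork node AlcoholUse ∈ conditioning set.
  P6: blocked at fork node AlcoholUse ∈ conditioning set.
{AlcoholUse} contains no descendant of Genotype and blocks every backdoor path.
No other singleton works — e.g. {Smoking} leaves P4 open — so {AlcoholUse} is the unique smallest valid adjustment set.

{AlcoholUse}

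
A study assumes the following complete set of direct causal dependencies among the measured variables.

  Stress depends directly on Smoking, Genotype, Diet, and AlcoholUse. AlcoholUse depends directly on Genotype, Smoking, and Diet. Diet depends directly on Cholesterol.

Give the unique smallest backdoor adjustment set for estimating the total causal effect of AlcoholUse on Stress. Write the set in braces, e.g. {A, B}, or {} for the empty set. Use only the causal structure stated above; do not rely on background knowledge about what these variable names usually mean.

{Diet, Genotype, Smoking}

Variables eligible for adjustment (non-descendants of AlcoholUse, excluding AlcoholUse and Stress): {Cholesterol, Diet, Genotype, Smoking}.
Backdoor paths from AlcoholUse to Stress:
  P1: AlcoholUse <- Smoking -> Stress
  P2: AlcoholUse <- Genotype -> Stress
  P3: AlcoholUse <- Diet -> Stress
The empty set is not sufficient: P1 (AlcoholUse <- Smoking -> Stress) has no collider blocking it and no conditioned non-collider, so it is open.
Try {Diet, Genotype, Smoking}:
  P1: blocked at fork node Smoking ∈ conditioning set.
  P2: blocked at fork node Genotype ∈ conditioning set.
  P3: blocked at fork node Diet ∈ conditioning set.
{Diet, Genotype, Smoking} contains no descendant of AlcoholUse and blocks every backdoor path.
Every element of {Diet, Genotype, Smoking} is needed (dropping Diet leaves P3 open; dropping Genotype leaves P2 open; dropping Smoking leaves P1 open), so no proper subset is valid.
Among all size-3 subsets of the eligible variables, only {Diet, Genotype, Smoking} blocks every backdoor path, so it is the unique smallest valid adjustment set.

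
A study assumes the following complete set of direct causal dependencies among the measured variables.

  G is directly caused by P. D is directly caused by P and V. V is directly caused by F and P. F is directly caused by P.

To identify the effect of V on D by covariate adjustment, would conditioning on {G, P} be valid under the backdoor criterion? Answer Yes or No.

Yes

Backdoor paths from V to D (paths whose first edge points into V):
  P1: V <- P -> D
  P2: V <- F <- P -> D
Condition 1 (no descendant of V in the set): holds — descendants of V are {D}; none are in {G, P}.
Condition 2 (every backdoor path blocked by {G, P}):
  P1: blocked at fork node P ∈ conditioning set.
  P2: blocked at fork node P ∈ conditioning set.
{G, P} satisfies the backdoor criterion.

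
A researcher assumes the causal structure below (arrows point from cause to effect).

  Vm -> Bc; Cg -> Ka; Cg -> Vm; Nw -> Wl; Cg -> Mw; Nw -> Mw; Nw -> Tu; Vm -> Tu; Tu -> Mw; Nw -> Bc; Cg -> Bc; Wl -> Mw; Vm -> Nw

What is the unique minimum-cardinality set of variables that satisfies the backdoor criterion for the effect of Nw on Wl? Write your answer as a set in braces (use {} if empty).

Variables eligible for adjustment (non-descendants of Nw, excluding Nw and Wl): {Cg, Ka, Vm}.
Backdoor paths from Nw to Wl:
  P1: Nw <- Vm <- Cg -> Mw <- Wl
  P2: Nw <- Vm -> Bc <- Cg -> Mw <- Wl
  P3: Nw <- Vm -> Tu -> Mw <- Wl
Each backdoor path contains an unconditioned collider, so every path is already blocked with the empty conditioning set:
  P1: blocked at collider Mw (neither it nor any descendant is in the conditioning set).
  P2: blocked at collider Bc (neither it nor any descendant is in the conditioning set).
  P3: blocked at collider Mw (neither it nor any descendant is in the conditioning set).
The empty set is therefore the unique smallest valid set.

{}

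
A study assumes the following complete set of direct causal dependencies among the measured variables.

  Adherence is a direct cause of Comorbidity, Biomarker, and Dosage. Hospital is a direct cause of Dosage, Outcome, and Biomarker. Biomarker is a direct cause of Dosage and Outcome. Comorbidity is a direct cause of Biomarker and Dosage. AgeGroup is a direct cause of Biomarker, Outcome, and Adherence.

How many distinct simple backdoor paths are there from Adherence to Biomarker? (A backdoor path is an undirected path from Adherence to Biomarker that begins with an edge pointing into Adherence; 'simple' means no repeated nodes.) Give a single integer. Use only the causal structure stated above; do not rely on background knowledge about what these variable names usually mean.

5

A backdoor path from Adherence to Biomarker is any simple undirected path whose first edge points into Adherence (i.e. leaves Adherence via a parent).
Parents of Adherence: {AgeGroup}.
Enumerating:
  P1: Adherence <- AgeGroup -> Biomarker
  P2: Adherence <- AgeGroup -> Outcome <- Hospital -> Biomarker
  P3: Adherence <- AgeGroup -> Outcome <- Hospital -> Dosage <- Comorbidity -> Biomarker
  P4: Adherence <- AgeGroup -> Outcome <- Hospital -> Dosage <- Biomarker
  P5: Adherence <- AgeGroup -> Outcome <- Biomarker
That exhausts the simple backdoor paths. Count: 5.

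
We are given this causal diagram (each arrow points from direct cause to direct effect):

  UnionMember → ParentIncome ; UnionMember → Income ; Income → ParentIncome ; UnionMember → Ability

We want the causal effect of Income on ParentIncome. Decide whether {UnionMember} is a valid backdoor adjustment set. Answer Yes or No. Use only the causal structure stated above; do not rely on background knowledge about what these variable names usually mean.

Yes

Backdoor paths from Income to ParentIncome (paths whose first edge points into Income):
  P1: Income <- UnionMember -> ParentIncome
Condition 1 (no descendant of Income in the set): holds — descendants of Income are {ParentIncome}; none are in {UnionMember}.
Condition 2 (every backdoor path blocked by {UnionMember}):
  P1: blocked at fork node UnionMember ∈ conditioning set.
{UnionMember} satisfies the backdoor criterion.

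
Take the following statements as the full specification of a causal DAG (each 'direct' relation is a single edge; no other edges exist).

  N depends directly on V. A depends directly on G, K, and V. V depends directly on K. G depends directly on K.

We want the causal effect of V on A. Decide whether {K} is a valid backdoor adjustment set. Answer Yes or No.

Yes

Backdoor paths from V to A (paths whose first edge points into V):
  P1: V <- K -> G -> A
  P2: V <- K -> A
Condition 1 (no descendant of V in the set): holds — descendants of V are {A, N}; none are in {K}.
Condition 2 (every backdoor path blocked by {K}):
  P1: blocked at fork node K ∈ conditioning set.
  P2: blocked at fork node K ∈ conditioning set.
{K} satisfies the backdoor criterion.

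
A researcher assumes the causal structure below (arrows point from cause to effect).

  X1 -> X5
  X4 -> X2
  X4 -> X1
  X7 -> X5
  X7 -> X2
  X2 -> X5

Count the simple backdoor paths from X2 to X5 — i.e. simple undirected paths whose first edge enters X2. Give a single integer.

2

A backdoor path from X2 to X5 is any simple undirected path whose first edge points into X2 (i.e. leaves X2 via a parent).
Parents of X2: {X4, X7}.
Enumerating:
  P1: X2 <- X7 -> X5
  P2: X2 <- X4 -> X1 -> X5
That exhausts the simple backdoor paths. Count: 2.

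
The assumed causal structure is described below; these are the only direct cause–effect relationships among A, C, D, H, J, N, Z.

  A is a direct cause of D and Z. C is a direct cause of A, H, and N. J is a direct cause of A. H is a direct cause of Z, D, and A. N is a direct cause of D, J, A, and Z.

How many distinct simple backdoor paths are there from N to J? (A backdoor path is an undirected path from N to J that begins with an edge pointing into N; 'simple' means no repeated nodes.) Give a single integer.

4

A backdoor path from N to J is any simple undirected path whose first edge points into N (i.e. leaves N via a parent).
Parents of N: {C}.
Enumerating:
  P1: N <- C -> H -> A <- J
  P2: N <- C -> H -> Z <- A <- J
  P3: N <- C -> H -> D <- A <- J
  P4: N <- C -> A <- J
That exhausts the simple backdoor paths. Count: 4.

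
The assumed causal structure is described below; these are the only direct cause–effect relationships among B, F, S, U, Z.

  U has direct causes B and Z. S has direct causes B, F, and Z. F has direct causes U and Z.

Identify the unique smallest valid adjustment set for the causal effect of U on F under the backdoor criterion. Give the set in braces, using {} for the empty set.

Variables eligible for adjustment (non-descendants of U, excluding U and F): {B, Z}.
Backdoor paths from U to F:
  P1: U <- Z -> F
  P2: U <- Z -> S <- F
  P3: U <- B -> S <- Z -> F
  P4: U <- B -> S <- F
The empty set is not sufficient: P1 (U <- Z -> F) has no collider blocking it and no conditioned non-collider, so it is open.
Try {Z}:
  P1: blocked at fork node Z ∈ conditioning set.
  P2: blocked at fork node Z ∈ conditioning set.
  P3: blocked at collider S (neither it nor any descendant is in the conditioning set).
  P4: blocked at collider S (neither it nor any descendant is in the conditioning set).
{Z} contains no descendant of U and blocks every backdoor path.
No other singleton works — e.g. {B} leaves P1 open — so {Z} is the unique smallest valid adjustment set.

{Z}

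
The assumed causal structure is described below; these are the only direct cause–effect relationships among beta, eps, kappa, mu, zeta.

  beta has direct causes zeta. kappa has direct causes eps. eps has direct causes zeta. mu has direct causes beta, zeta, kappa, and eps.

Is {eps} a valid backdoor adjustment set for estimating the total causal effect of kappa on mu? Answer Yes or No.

Backdoor paths from kappa to mu (paths whose first edge points into kappa):
  P1: kappa <- eps <- zeta -> beta -> mu
  P2: kappa <- eps <- zeta -> mu
  P3: kappa <- eps -> mu
Condition 1 (no descendant of kappa in the set): holds — descendants of kappa are {mu}; none are in {eps}.
Condition 2 (every backdoor path blocked by {eps}):
  P1: blocked at chain node eps ∈ conditioning set.
  P2: blocked at chain node eps ∈ conditioning set.
  P3: blocked at fork node eps ∈ conditioning set.
{eps} satisfies the backdoor criterion.

Yes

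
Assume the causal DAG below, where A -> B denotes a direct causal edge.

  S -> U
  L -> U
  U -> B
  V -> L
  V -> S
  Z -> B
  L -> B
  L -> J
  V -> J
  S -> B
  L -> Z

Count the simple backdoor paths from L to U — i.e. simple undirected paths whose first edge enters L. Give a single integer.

2

A backdoor path from L to U is any simple undirected path whose first edge points into L (i.e. leaves L via a parent).
Parents of L: {V}.
Enumerating:
  P1: L <- V -> S -> U
  P2: L <- V -> S -> B <- U
That exhausts the simple backdoor paths. Count: 2.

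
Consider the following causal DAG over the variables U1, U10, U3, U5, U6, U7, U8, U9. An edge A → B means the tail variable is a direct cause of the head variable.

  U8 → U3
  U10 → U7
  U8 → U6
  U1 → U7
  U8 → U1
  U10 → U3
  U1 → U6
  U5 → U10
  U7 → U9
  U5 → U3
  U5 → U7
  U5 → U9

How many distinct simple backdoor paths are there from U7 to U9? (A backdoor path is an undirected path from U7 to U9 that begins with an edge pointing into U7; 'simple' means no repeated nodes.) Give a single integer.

7

A backdoor path from U7 to U9 is any simple undirected path whose first edge points into U7 (i.e. leaves U7 via a parent).
Parents of U7: {U1, U10, U5}.
Enumerating:
  P1: U7 <- U5 -> U9
  P2: U7 <- U1 <- U8 -> U3 <- U5 -> U9
  P3: U7 <- U1 <- U8 -> U3 <- U10 <- U5 -> U9
  P4: U7 <- U1 -> U6 <- U8 -> U3 <- U5 -> U9
  P5: U7 <- U1 -> U6 <- U8 -> U3 <- U10 <- U5 -> U9
  P6: U7 <- U10 <- U5 -> U9
  P7: U7 <- U10 -> U3 <- U5 -> U9
That exhausts the simple backdoor paths. Count: 7.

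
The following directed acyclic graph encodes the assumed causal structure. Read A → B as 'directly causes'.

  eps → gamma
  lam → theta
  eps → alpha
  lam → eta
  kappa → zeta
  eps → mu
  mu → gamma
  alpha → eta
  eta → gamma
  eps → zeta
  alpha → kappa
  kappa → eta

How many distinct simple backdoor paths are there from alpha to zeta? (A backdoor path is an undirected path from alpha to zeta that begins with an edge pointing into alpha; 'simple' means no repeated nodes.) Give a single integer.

A backdoor path from alpha to zeta is any simple undirected path whose first edge points into alpha (i.e. leaves alpha via a parent).
Parents of alpha: {eps}.
Enumerating:
  P1: alpha <- eps -> mu -> gamma <- eta <- kappa -> zeta
  P2: alpha <- eps -> zeta
  P3: alpha <- eps -> gamma <- eta <- kappa -> zeta
That exhausts the simple backdoor paths. Count: 3.

3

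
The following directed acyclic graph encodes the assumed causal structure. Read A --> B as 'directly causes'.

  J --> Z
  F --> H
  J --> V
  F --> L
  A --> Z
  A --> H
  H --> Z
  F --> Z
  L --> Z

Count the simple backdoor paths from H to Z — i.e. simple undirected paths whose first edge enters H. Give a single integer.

A backdoor path from H to Z is any simple undirected path whose first edge points into H (i.e. leaves H via a parent).
Parents of H: {A, F}.
Enumerating:
  P1: H <- F -> L -> Z
  P2: H <- F -> Z
  P3: H <- A -> Z
That exhausts the simple backdoor paths. Count: 3.

3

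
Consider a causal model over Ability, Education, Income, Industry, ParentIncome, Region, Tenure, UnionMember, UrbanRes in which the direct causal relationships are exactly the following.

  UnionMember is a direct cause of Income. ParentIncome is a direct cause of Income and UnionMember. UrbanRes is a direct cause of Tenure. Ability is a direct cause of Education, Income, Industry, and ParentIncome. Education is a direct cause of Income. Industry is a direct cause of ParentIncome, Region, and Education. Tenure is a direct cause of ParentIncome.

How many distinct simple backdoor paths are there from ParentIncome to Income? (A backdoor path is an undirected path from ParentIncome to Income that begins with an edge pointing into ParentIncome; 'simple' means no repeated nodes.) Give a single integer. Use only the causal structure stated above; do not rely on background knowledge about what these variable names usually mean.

7

A backdoor path from ParentIncome to Income is any simple undirected path whose first edge points into ParentIncome (i.e. leaves ParentIncome via a parent).
Parents of ParentIncome: {Ability, Industry, Tenure}.
Enumerating:
  P1: ParentIncome <- Ability -> Industry -> Education -> Income
  P2: ParentIncome <- Ability -> Education -> Income
  P3: ParentIncome <- Ability -> Income
  P4: ParentIncome <- Industry <- Ability -> Education -> Income
  P5: ParentIncome <- Industry <- Ability -> Income
  P6: ParentIncome <- Industry -> Education <- Ability -> Income
  P7: ParentIncome <- Industry -> Education -> Income
That exhausts the simple backdoor paths. Count: 7.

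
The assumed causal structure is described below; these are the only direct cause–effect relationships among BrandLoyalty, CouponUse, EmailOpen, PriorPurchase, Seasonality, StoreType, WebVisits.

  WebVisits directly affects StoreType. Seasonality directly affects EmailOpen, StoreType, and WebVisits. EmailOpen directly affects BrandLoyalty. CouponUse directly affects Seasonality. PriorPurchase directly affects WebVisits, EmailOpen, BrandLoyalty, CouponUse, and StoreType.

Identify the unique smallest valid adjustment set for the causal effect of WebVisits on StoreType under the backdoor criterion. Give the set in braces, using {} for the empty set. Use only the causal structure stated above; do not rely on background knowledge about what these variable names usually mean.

{PriorPurchase, Seasonality}

Variables eligible for adjustment (non-descendants of WebVisits, excluding WebVisits and StoreType): {BrandLoyalty, CouponUse, EmailOpen, PriorPurchase, Seasonality}.
Backdoor paths from WebVisits to StoreType:
  P1: WebVisits <- PriorPurchase -> CouponUse -> Seasonality -> StoreType
  P2: WebVisits <- PriorPurchase -> EmailOpen <- Seasonality -> StoreType
  P3: WebVisits <- PriorPurchase -> BrandLoyalty <- EmailOpen <- Seasonality -> StoreType
  P4: WebVisits <- PriorPurchase -> StoreType
  P5: WebVisits <- Seasonality <- CouponUse <- PriorPurchase -> StoreType
  P6: WebVisits <- Seasonality -> EmailOpen <- PriorPurchase -> StoreType
  P7: WebVisits <- Seasonality -> EmailOpen -> BrandLoyalty <- PriorPurchase -> StoreType
  P8: WebVisits <- Seasonality -> StoreType
The empty set is not sufficient: P1 (WebVisits <- PriorPurchase -> CouponUse -> Seasonality -> StoreType) has no collider blocking it and no conditioned non-collider, so it is open.
Try {PriorPurchase, Seasonality}:
  P1: blocked at fork node PriorPurchase ∈ conditioning set.
  P2: blocked at fork node PriorPurchase ∈ conditioning set.
  P3: blocked at fork node PriorPurchase ∈ conditioning set.
  P4: blocked at fork node PriorPurchase ∈ conditioning set.
  P5: blocked at chain node Seasonality ∈ conditioning set.
  P6: blocked at fork node Seasonality ∈ conditioning set.
  P7: blocked at fork node Seasonality ∈ conditioning set.
  P8: blocked at fork node Seasonality ∈ conditioning set.
{PriorPurchase, Seasonality} contains no descendant of WebVisits and blocks every backdoor path.
Every element of {PriorPurchase, Seasonality} is needed (dropping PriorPurchase leaves P4 open; dropping Seasonality leaves P8 open), so no proper subset is valid.
Among all size-2 subsets of the eligible variables, only {PriorPurchase, Seasonality} blocks every backdoor path, so it is the unique smallest valid adjustment set.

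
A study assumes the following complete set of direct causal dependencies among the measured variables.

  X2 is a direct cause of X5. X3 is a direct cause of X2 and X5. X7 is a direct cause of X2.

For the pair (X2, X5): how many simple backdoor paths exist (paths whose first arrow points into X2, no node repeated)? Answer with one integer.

1

A backdoor path from X2 to X5 is any simple undirected path whose first edge points into X2 (i.e. leaves X2 via a parent).
Parents of X2: {X3, X7}.
Enumerating:
  P1: X2 <- X3 -> X5
That exhausts the simple backdoor paths. Count: 1.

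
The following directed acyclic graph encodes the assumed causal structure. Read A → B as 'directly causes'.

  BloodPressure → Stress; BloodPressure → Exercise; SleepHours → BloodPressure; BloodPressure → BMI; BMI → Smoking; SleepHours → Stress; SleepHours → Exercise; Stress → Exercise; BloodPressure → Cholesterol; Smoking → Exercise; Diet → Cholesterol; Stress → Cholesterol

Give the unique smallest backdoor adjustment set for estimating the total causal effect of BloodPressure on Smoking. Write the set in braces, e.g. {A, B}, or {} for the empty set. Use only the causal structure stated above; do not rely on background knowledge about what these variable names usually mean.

{}

Variables eligible for adjustment (non-descendants of BloodPressure, excluding BloodPressure and Smoking): {Diet, SleepHours}.
Backdoor paths from BloodPressure to Smoking:
  P1: BloodPressure <- SleepHours -> Stress -> Exercise <- Smoking
  P2: BloodPressure <- SleepHours -> Exercise <- Smoking
Each backdoor path contains an unconditioned collider, so every path is already blocked with the empty conditioning set:
  P1: blocked at collider Exercise (neither it nor any descendant is in the conditioning set).
  P2: blocked at collider Exercise (neither it nor any descendant is in the conditioning set).
The empty set is therefore the unique smallest valid set.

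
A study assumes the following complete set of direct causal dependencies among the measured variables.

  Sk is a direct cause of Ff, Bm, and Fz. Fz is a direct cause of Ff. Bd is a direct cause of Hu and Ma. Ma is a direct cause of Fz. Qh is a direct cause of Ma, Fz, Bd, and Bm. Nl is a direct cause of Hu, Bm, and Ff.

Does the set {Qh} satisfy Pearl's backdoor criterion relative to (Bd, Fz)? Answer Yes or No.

Backdoor paths from Bd to Fz (paths whose first edge points into Bd):
  P1: Bd <- Qh -> Ma -> Fz
  P2: Bd <- Qh -> Fz
  P3: Bd <- Qh -> Bm <- Sk -> Fz
  P4: Bd <- Qh -> Bm <- Sk -> Ff <- Fz
  P5: Bd <- Qh -> Bm <- Nl -> Ff <- Sk -> Fz
  P6: Bd <- Qh -> Bm <- Nl -> Ff <- Fz
Condition 1 (no descendant of Bd in the set): holds — descendants of Bd are {Ff, Fz, Hu, Ma}; none are in {Qh}.
Condition 2 (every backdoor path blocked by {Qh}):
  P1: blocked at fork node Qh ∈ conditioning set.
  P2: blocked at fork node Qh ∈ conditioning set.
  P3: blocked at fork node Qh ∈ conditioning set.
  P4: blocked at fork node Qh ∈ conditioning set.
  P5: blocked at fork node Qh ∈ conditioning set.
  P6: blocked at fork node Qh ∈ conditioning set.
{Qh} satisfies the backdoor criterion.

Yes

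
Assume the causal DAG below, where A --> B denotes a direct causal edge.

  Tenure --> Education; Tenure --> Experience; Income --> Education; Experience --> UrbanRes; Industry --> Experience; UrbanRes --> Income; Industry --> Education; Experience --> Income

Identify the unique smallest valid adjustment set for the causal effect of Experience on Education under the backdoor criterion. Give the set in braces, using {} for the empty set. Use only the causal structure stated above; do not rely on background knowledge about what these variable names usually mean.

Variables eligible for adjustment (non-descendants of Experience, excluding Experience and Education): {Industry, Tenure}.
Backdoor paths from Experience to Education:
  P1: Experience <- Industry -> Education
  P2: Experience <- Tenure -> Education
The empty set is not sufficient: P1 (Experience <- Industry -> Education) has no collider blocking it and no conditioned non-collider, so it is open.
Try {Industry, Tenure}:
  P1: blocked at fork node Industry ∈ conditioning set.
  P2: blocked at fork node Tenure ∈ conditioning set.
{Industry, Tenure} contains no descendant of Experience and blocks every backdoor path.
Every element of {Industry, Tenure} is needed (dropping Industry leaves P1 open; dropping Tenure leaves P2 open), so no proper subset is valid.
Among all size-2 subsets of the eligible variables, only {Industry, Tenure} blocks every backdoor path, so it is the unique smallest valid adjustment set.

{Industry, Tenure}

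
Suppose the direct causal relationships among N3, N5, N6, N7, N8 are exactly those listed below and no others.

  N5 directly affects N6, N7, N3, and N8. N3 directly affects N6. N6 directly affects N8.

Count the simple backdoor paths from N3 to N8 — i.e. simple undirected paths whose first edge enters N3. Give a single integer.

2

A backdoor path from N3 to N8 is any simple undirected path whose first edge points into N3 (i.e. leaves N3 via a parent).
Parents of N3: {N5}.
Enumerating:
  P1: N3 <- N5 -> N6 -> N8
  P2: N3 <- N5 -> N8
That exhausts the simple backdoor paths. Count: 2.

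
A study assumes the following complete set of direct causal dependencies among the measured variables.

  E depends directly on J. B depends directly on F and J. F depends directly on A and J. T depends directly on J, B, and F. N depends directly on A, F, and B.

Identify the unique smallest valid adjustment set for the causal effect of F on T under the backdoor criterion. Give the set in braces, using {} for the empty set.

Variables eligible for adjustment (non-descendants of F, excluding F and T): {A, E, J}.
Backdoor paths from F to T:
  P1: F <- J -> B -> T
  P2: F <- J -> T
  P3: F <- A -> N <- B <- J -> T
  P4: F <- A -> N <- B -> T
The empty set is not sufficient: P1 (F <- J -> B -> T) has no collider blocking it and no conditioned non-collider, so it is open.
Try {J}:
  P1: blocked at fork node J ∈ conditioning set.
  P2: blocked at fork node J ∈ conditioning set.
  P3: blocked at collider N (neither it nor any descendant is in the conditioning set).
  P4: blocked at collider N (neither it nor any descendant is in the conditioning set).
{J} contains no descendant of F and blocks every backdoor path.
No other singleton works — e.g. {A} leaves P1 open — so {J} is the unique smallest valid adjustment set.

{J}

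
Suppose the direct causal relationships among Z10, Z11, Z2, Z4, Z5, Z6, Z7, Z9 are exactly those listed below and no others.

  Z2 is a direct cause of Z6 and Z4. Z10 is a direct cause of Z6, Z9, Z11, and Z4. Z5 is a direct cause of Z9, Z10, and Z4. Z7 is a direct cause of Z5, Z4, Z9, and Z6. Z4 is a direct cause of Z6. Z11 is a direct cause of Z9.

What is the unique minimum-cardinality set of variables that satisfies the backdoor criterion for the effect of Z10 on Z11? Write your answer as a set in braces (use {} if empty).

{}

Variables eligible for adjustment (non-descendants of Z10, excluding Z10 and Z11): {Z2, Z5, Z7}.
Backdoor paths from Z10 to Z11:
  P1: Z10 <- Z5 <- Z7 -> Z9 <- Z11
  P2: Z10 <- Z5 -> Z4 <- Z2 -> Z6 <- Z7 -> Z9 <- Z11
  P3: Z10 <- Z5 -> Z4 <- Z7 -> Z9 <- Z11
  P4: Z10 <- Z5 -> Z4 -> Z6 <- Z7 -> Z9 <- Z11
  P5: Z10 <- Z5 -> Z9 <- Z11
Each backdoor path contains an unconditioned collider, so every path is already blocked with the empty conditioning set:
  P1: blocked at collider Z9 (neither it nor any descendant is in the conditioning set).
  P2: blocked at collider Z4 (neither it nor any descendant is in the conditioning set).
  P3: blocked at collider Z4 (neither it nor any descendant is in the conditioning set).
  P4: blocked at collider Z6 (neither it nor any descendant is in the conditioning set).
  P5: blocked at collider Z9 (neither it nor any descendant is in the conditioning set).
The empty set is therefore the unique smallest valid set.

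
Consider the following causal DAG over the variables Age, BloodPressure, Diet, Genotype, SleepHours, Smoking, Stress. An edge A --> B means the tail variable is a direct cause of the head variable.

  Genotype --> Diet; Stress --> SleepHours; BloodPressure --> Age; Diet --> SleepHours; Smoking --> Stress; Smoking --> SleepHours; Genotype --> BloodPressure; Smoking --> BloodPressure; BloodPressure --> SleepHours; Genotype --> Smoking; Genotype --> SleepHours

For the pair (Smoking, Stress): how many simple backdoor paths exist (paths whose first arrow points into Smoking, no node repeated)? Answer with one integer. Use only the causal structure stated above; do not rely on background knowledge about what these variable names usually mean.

A backdoor path from Smoking to Stress is any simple undirected path whose first edge points into Smoking (i.e. leaves Smoking via a parent).
Parents of Smoking: {Genotype}.
Enumerating:
  P1: Smoking <- Genotype -> Diet -> SleepHours <- Stress
  P2: Smoking <- Genotype -> BloodPressure -> SleepHours <- Stress
  P3: Smoking <- Genotype -> SleepHours <- Stress
That exhausts the simple backdoor paths. Count: 3.

3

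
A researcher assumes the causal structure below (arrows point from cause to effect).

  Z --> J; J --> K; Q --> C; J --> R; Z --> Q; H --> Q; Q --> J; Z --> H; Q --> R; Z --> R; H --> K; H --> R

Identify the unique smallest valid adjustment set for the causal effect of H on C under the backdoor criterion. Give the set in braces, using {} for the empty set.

{Z}

Variables eligible for adjustment (non-descendants of H, excluding H and C): {Z}.
Backdoor paths from H to C:
  P1: H <- Z -> Q -> C
  P2: H <- Z -> J <- Q -> C
  P3: H <- Z -> J -> R <- Q -> C
  P4: H <- Z -> R <- Q -> C
  P5: H <- Z -> R <- J <- Q -> C
The empty set is not sufficient: P1 (H <- Z -> Q -> C) has no collider blocking it and no conditioned non-collider, so it is open.
Try {Z}:
  P1: blocked at fork node Z ∈ conditioning set.
  P2: blocked at fork node Z ∈ conditioning set.
  P3: blocked at fork node Z ∈ conditioning set.
  P4: blocked at fork node Z ∈ conditioning set.
  P5: blocked at fork node Z ∈ conditioning set.
{Z} contains no descendant of H and blocks every backdoor path.
{Z} is the unique smallest valid adjustment set.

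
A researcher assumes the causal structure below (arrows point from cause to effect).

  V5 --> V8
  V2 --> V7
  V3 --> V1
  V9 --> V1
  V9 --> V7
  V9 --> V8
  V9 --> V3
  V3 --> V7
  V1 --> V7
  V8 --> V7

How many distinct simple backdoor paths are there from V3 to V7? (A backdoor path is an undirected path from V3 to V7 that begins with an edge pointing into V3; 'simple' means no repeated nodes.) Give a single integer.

3

A backdoor path from V3 to V7 is any simple undirected path whose first edge points into V3 (i.e. leaves V3 via a parent).
Parents of V3: {V9}.
Enumerating:
  P1: V3 <- V9 -> V1 -> V7
  P2: V3 <- V9 -> V8 -> V7
  P3: V3 <- V9 -> V7
That exhausts the simple backdoor paths. Count: 3.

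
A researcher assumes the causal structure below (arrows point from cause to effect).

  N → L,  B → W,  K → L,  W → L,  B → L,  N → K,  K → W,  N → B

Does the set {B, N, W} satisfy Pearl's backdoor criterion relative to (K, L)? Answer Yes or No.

Backdoor paths from K to L (paths whose first edge points into K):
  P1: K <- N -> B -> W -> L
  P2: K <- N -> B -> L
  P3: K <- N -> L
Condition 1 (no descendant of K in the set): FAILS — W is a descendant of K.
Condition 2 (every backdoor path blocked by {B, N, W}):
  P1: blocked at fork node N ∈ conditioning set.
  P2: blocked at fork node N ∈ conditioning set.
  P3: blocked at fork node N ∈ conditioning set.
{B, N, W} does not satisfy the backdoor criterion.

No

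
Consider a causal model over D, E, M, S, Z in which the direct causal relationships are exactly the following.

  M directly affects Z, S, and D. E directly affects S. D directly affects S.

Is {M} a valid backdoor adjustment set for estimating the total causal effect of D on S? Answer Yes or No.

Backdoor paths from D to S (paths whose first edge points into D):
  P1: D <- M -> S
Condition 1 (no descendant of D in the set): holds — descendants of D are {S}; none are in {M}.
Condition 2 (every backdoor path blocked by {M}):
  P1: blocked at fork node M ∈ conditioning set.
{M} satisfies the backdoor criterion.

Yes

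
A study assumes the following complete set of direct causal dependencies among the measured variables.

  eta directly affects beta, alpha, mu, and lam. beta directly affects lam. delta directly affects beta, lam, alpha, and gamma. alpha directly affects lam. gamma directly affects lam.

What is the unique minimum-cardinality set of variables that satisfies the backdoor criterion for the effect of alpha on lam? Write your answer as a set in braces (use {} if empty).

Variables eligible for adjustment (non-descendants of alpha, excluding alpha and lam): {beta, delta, eta, gamma, mu}.
Backdoor paths from alpha to lam:
  P1: alpha <- eta -> beta <- delta -> gamma -> lam
  P2: alpha <- eta -> beta <- delta -> lam
  P3: alpha <- eta -> beta -> lam
  P4: alpha <- eta -> lam
  P5: alpha <- delta -> beta <- eta -> lam
  P6: alpha <- delta -> beta -> lam
  P7: alpha <- delta -> gamma -> lam
  P8: alpha <- delta -> lam
The empty set is not sufficient: P3 (alpha <- eta -> beta -> lam) has no collider blocking it and no conditioned non-collider, so it is open.
Try {delta, eta}:
  P1: blocked at fork node eta ∈ conditioning set.
  P2: blocked at fork node eta ∈ conditioning set.
  P3: blocked at fork node eta ∈ conditioning set.
  P4: blocked at fork node eta ∈ conditioning set.
  P5: blocked at fork node delta ∈ conditioning set.
  P6: blocked at fork node delta ∈ conditioning set.
  P7: blocked at fork node delta ∈ conditioning set.
  P8: blocked at fork node delta ∈ conditioning set.
{delta, eta} contains no descendant of alpha and blocks every backdoor path.
Every element of {delta, eta} is needed (dropping delta leaves P6 open; dropping eta leaves P3 open), so no proper subset is valid.
Among all size-2 subsets of the eligible variables, only {delta, eta} blocks every backdoor path, so it is the unique smallest valid adjustment set.

{delta, eta}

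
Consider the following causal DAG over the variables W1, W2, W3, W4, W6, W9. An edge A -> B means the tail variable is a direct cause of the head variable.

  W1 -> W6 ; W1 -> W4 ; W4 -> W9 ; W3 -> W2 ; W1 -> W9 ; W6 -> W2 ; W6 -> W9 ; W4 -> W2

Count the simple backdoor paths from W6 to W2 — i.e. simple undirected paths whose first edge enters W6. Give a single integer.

A backdoor path from W6 to W2 is any simple undirected path whose first edge points into W6 (i.e. leaves W6 via a parent).
Parents of W6: {W1}.
Enumerating:
  P1: W6 <- W1 -> W4 -> W2
  P2: W6 <- W1 -> W9 <- W4 -> W2
That exhausts the simple backdoor paths. Count: 2.

2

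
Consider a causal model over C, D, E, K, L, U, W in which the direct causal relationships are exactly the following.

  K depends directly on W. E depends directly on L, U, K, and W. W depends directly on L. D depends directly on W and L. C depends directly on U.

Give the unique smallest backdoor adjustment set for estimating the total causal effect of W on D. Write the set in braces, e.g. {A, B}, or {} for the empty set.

Variables eligible for adjustment (non-descendants of W, excluding W and D): {C, L, U}.
Backdoor paths from W to D:
  P1: W <- L -> D
The empty set is not sufficient: P1 (W <- L -> D) has no collider blocking it and no conditioned non-collider, so it is open.
Try {L}:
  P1: blocked at fork node L ∈ conditioning set.
{L} contains no descendant of W and blocks every backdoor path.
No other singleton works — e.g. {U} leaves P1 open — so {L} is the unique smallest valid adjustment set.

{L}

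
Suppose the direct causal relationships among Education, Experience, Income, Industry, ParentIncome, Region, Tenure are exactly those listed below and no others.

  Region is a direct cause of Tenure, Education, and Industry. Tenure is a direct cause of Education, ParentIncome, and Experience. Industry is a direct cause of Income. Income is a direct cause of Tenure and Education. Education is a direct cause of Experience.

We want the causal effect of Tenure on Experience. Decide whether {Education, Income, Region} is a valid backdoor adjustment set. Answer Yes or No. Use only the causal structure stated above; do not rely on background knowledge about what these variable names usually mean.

No

Backdoor paths from Tenure to Experience (paths whose first edge points into Tenure):
  P1: Tenure <- Region -> Industry -> Income -> Education -> Experience
  P2: Tenure <- Region -> Education -> Experience
  P3: Tenure <- Income <- Industry <- Region -> Education -> Experience
  P4: Tenure <- Income -> Education -> Experience
Condition 1 (no descendant of Tenure in the set): FAILS — Education is a descendant of Tenure.
Condition 2 (every backdoor path blocked by {Education, Income, Region}):
  P1: blocked at fork node Region ∈ conditioning set.
  P2: blocked at fork node Region ∈ conditioning set.
  P3: blocked at chain node Income ∈ conditioning set.
  P4: blocked at fork node Income ∈ conditioning set.
{Education, Income, Region} does not satisfy the backdoor criterion.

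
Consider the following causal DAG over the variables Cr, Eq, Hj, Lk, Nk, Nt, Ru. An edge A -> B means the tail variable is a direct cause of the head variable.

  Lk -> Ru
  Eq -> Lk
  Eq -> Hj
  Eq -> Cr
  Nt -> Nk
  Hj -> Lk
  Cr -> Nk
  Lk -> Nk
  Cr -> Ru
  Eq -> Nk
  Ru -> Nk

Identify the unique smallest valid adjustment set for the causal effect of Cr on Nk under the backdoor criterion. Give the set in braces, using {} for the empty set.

{Eq}

Variables eligible for adjustment (non-descendants of Cr, excluding Cr and Nk): {Eq, Hj, Lk, Nt}.
Backdoor paths from Cr to Nk:
  P1: Cr <- Eq -> Hj -> Lk -> Ru -> Nk
  P2: Cr <- Eq -> Hj -> Lk -> Nk
  P3: Cr <- Eq -> Lk -> Ru -> Nk
  P4: Cr <- Eq -> Lk -> Nk
  P5: Cr <- Eq -> Nk
The empty set is not sufficient: P1 (Cr <- Eq -> Hj -> Lk -> Ru -> Nk) has no collider blocking it and no conditioned non-collider, so it is open.
Try {Eq}:
  P1: blocked at fork node Eq ∈ conditioning set.
  P2: blocked at fork node Eq ∈ conditioning set.
  P3: blocked at fork node Eq ∈ conditioning set.
  P4: blocked at fork node Eq ∈ conditioning set.
  P5: blocked at fork node Eq ∈ conditioning set.
{Eq} contains no descendant of Cr and blocks every backdoor path.
No other singleton works — e.g. {Hj} leaves P3 open — so {Eq} is the unique smallest valid adjustment set.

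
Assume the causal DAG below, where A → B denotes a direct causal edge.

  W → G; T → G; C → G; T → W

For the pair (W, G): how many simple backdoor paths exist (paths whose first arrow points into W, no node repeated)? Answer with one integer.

1

A backdoor path from W to G is any simple undirected path whose first edge points into W (i.e. leaves W via a parent).
Parents of W: {T}.
Enumerating:
  P1: W <- T -> G
That exhausts the simple backdoor paths. Count: 1.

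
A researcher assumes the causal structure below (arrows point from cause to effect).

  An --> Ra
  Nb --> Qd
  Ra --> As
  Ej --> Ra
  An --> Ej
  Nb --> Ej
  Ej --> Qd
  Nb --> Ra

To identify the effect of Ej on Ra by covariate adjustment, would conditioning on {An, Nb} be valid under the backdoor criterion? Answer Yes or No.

Yes

Backdoor paths from Ej to Ra (paths whose first edge points into Ej):
  P1: Ej <- An -> Ra
  P2: Ej <- Nb -> Ra
Condition 1 (no descendant of Ej in the set): holds — descendants of Ej are {As, Qd, Ra}; none are in {An, Nb}.
Condition 2 (every backdoor path blocked by {An, Nb}):
  P1: blocked at fork node An ∈ conditioning set.
  P2: blocked at fork node Nb ∈ conditioning set.
{An, Nb} satisfies the backdoor criterion.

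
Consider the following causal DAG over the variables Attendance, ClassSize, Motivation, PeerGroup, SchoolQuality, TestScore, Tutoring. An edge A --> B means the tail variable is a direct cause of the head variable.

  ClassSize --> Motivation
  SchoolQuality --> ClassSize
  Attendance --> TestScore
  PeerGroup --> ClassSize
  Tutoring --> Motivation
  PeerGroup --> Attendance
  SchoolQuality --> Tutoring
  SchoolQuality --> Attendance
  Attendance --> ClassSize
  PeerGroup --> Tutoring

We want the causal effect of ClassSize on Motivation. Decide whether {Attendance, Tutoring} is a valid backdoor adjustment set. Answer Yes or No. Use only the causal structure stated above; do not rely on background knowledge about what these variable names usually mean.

Backdoor paths from ClassSize to Motivation (paths whose first edge points into ClassSize):
  P1: ClassSize <- SchoolQuality -> Attendance <- PeerGroup -> Tutoring -> Motivation
  P2: ClassSize <- SchoolQuality -> Tutoring -> Motivation
  P3: ClassSize <- PeerGroup -> Attendance <- SchoolQuality -> Tutoring -> Motivation
  P4: ClassSize <- PeerGroup -> Tutoring -> Motivation
  P5: ClassSize <- Attendance <- SchoolQuality -> Tutoring -> Motivation
  P6: ClassSize <- Attendance <- PeerGroup -> Tutoring -> Motivation
Condition 1 (no descendant of ClassSize in the set): holds — descendants of ClassSize are {Motivation}; none are in {Attendance, Tutoring}.
Condition 2 (every backdoor path blocked by {Attendance, Tutoring}):
  P1: blocked at chain node Tutoring ∈ conditioning set.
  P2: blocked at chain node Tutoring ∈ conditioning set.
  P3: blocked at chain node Tutoring ∈ conditioning set.
  P4: blocked at chain node Tutoring ∈ conditioning set.
  P5: blocked at chain node Attendance ∈ conditioning set.
  P6: blocked at chain node Attendance ∈ conditioning set.
{Attendance, Tutoring} satisfies the backdoor criterion.

Yes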